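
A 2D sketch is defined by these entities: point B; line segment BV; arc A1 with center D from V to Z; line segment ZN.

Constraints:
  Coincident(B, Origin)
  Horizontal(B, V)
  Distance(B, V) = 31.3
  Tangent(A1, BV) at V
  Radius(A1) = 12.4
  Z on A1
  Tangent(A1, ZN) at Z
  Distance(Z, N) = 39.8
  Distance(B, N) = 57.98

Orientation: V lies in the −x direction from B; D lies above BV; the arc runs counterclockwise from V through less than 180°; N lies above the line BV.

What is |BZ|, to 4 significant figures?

23.36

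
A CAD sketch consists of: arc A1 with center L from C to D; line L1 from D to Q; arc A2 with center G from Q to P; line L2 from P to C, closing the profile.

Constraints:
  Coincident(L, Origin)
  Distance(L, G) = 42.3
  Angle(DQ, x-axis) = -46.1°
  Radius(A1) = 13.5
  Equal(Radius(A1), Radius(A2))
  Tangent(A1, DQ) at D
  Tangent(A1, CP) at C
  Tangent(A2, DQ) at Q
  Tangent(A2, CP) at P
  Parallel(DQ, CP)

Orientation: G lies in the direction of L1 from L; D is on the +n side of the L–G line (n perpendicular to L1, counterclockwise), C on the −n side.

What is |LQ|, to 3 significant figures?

44.4

The slot axis is L1's direction at -46.1°, so u = (cos -46.1°, sin -46.1°) = (0.693, -0.721) and n = (−sin -46.1°, cos -46.1°) = (0.721, 0.693). L is at the origin and G lies 42.3 along u from L, so G = 42.3·u = (29.3, -30.5). Tangency of A1 to both parallel lines with radius 13.5 puts D and C at L ± 13.5·n: D = (9.73, 9.36), C = (-9.73, -9.36). Equal radii place Q and P the same way about G: Q = G + 13.5·n = (39.1, -21.1), P = G − 13.5·n = (19.6, -39.8). Then |LQ| = |Q − L| = 44.4.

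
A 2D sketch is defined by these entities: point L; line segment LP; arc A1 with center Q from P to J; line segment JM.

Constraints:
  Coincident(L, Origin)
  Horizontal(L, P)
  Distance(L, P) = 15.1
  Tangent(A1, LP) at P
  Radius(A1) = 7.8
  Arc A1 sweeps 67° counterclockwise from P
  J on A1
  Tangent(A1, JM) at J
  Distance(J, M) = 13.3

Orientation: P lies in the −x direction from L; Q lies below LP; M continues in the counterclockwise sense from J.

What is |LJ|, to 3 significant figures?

22.8

L is at the origin; LP is horizontal with |LP| = 15.1 and P on the −x side, so P = (-15.1, 0.00). Since A1 is tangent to LP there, QP ⟂ LP, so Q = P + (0, -7.8) = (-15.1, -7.80). On A1, P sits at bearing 90° from Q; a 67° counterclockwise sweep puts J at bearing 157°, so J = Q + 7.8·(cos 157°, sin 157°) = (-22.3, -4.75). Then |LJ| = |J − L| = 22.8.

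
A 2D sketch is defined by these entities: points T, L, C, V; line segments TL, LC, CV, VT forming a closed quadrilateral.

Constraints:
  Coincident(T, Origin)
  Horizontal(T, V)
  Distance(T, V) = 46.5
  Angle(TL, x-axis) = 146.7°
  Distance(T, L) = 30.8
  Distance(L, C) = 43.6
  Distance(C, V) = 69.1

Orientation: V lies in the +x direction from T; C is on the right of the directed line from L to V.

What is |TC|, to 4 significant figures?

31.30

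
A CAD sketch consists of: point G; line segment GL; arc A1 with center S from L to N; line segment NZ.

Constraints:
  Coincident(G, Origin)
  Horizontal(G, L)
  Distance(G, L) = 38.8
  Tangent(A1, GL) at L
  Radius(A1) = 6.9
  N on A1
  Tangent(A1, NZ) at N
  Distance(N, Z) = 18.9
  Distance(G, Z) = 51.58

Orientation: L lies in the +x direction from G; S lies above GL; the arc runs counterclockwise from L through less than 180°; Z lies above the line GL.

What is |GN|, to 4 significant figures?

46.27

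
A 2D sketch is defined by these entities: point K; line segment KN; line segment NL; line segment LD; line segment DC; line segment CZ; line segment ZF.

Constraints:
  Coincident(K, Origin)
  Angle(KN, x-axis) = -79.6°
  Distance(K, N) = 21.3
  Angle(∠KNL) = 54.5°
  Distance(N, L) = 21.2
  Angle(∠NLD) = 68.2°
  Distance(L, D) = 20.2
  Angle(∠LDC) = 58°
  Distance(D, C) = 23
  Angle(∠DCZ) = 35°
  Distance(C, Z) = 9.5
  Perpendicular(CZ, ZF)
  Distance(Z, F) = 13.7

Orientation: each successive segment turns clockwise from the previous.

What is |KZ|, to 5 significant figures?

14.456

∠LDC = 58.0° gives DC at -78.900° from the x-axis; with |DC| = 23.0, C = (3.8243, -20.725). ∠DCZ = 35.0° gives CZ at 136.10° from the x-axis; with |CZ| = 9.5, Z = (-3.0210, -14.137). Then |KZ| = |Z − K| = 14.456.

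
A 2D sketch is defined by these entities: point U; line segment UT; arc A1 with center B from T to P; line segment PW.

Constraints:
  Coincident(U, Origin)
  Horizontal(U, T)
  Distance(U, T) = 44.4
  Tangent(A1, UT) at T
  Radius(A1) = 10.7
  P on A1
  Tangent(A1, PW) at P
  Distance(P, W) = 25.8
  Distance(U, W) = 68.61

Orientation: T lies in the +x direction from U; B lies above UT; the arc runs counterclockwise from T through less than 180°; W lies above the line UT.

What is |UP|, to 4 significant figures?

55.64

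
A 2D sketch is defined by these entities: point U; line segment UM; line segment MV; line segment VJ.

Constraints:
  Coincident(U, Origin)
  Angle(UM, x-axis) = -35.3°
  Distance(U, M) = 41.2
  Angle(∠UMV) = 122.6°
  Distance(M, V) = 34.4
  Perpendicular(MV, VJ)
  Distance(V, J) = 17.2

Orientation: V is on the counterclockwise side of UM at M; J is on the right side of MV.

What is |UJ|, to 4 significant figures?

76.80

∠UMV = 122.6°, so MV runs at -35.3° + (180° − 122.6°) = 22.10° from the x-axis; with |MV| = 34.4, V = M + 34.4·(cos 22.10°, sin 22.10°) = (65.50, -10.87). MV ⟂ VJ; with |VJ| = 17.2 on the right of MV, J = V + 17.2·(0.3762, -0.9265) = (71.97, -26.80). Then |UJ| = |J − U| = 76.80.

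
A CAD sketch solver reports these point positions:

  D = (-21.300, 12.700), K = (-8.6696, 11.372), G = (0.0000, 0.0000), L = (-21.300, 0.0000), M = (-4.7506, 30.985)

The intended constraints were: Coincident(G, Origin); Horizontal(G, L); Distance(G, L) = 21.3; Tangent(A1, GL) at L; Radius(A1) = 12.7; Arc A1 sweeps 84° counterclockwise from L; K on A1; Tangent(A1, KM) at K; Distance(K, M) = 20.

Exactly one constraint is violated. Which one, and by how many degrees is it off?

Tangent(A1, KM) at K — off by 5.30°.

G = (0.00, 0.00) ✓; G.y = 0.00, L.y = 0.00 ✓; |GL| = 21.30 ✓; ∠(DL, LG) = 90.00° ✓; |DL| = 12.70 ✓; bearing(D→K) − bearing(D→L) = 84.00° ✓; |DK| = 12.70 ✓; ∠(DK, KM) = 95.30° ✗; |KM| = 20.00 ✓.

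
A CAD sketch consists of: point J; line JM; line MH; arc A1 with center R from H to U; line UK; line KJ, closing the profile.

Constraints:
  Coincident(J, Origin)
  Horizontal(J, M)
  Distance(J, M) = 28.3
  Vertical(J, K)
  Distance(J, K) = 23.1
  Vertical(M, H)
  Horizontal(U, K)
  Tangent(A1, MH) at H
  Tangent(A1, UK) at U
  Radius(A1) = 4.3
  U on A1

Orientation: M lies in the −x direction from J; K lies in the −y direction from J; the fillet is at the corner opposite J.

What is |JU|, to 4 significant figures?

33.31

J is at the origin; JM is horizontal with |JM| = 28.3 and M on the −x side, so M = (-28.30, 0.000). J and K share the same x with |JK| = 23.1 and K on the −y side, so K = (0.000, -23.10). The virtual corner opposite J is at (-28.30, -23.10). Tangency of A1 to MH means the radius RH is perpendicular to MH and tangency of A1 to UK means the radius RU is perpendicular to UK, with radius 4.3, so the center R sits 4.3 in from both sides at R = (-24.00, -18.80). That places the tangent points at H = (-28.30, -18.80) on MH and U = (-24.00, -23.10) on UK. Then |JU| = |U − J| = 33.31.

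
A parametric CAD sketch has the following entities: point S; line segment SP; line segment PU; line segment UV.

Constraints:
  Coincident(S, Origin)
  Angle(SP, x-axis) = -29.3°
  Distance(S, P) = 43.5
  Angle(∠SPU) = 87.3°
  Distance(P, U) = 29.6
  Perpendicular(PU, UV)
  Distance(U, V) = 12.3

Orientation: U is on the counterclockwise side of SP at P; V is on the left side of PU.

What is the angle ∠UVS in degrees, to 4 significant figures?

138.5°

S is at the origin; SP runs at -29.3° with length 43.5, so P = 43.5·(cos -29.3°, sin -29.3°) = (37.94, -21.29). ∠SPU = 87.3°, so PU runs at -29.3° + (180° − 87.3°) = 63.40° from the x-axis; with |PU| = 29.6, U = P + 29.6·(cos 63.40°, sin 63.40°) = (51.19, 5.179). The perpendicularity gives UV at right angles to PU; with |UV| = 12.3 on the left of PU, V = U + 12.3·(-0.8942, 0.4478) = (40.19, 10.69). Then cos ∠UVS = VU·VS / (|VU||VS|), giving 138.5°.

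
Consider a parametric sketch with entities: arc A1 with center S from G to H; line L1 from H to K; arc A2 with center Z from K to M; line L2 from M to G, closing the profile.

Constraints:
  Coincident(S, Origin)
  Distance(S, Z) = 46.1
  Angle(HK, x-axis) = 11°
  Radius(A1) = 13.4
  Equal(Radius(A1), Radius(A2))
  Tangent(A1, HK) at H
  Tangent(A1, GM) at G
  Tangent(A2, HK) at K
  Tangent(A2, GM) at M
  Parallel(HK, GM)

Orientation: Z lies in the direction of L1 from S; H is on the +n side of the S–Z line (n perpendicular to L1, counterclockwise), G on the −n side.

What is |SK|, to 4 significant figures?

48.01

The slot axis is L1's direction at 11.0°, so u = (cos 11.0°, sin 11.0°) = (0.9816, 0.1908) and n = (−sin 11.0°, cos 11.0°) = (-0.1908, 0.9816). S is at the origin and Z lies 46.1 along u from S, so Z = 46.1·u = (45.25, 8.796). Tangency of A1 to both parallel lines with radius 13.4 puts H and G at S ± 13.4·n: H = (-2.557, 13.15), G = (2.557, -13.15). Equal radii place K and M the same way about Z: K = Z + 13.4·n = (42.70, 21.95), M = Z − 13.4·n = (47.81, -4.358). Then |SK| = |K − S| = 48.01.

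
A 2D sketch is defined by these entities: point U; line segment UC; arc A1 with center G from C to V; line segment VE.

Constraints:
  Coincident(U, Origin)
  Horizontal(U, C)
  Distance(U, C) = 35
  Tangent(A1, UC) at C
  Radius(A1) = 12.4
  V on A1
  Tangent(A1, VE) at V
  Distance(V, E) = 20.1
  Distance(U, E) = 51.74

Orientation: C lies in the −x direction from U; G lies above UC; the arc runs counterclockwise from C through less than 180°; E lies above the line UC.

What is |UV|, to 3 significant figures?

32.0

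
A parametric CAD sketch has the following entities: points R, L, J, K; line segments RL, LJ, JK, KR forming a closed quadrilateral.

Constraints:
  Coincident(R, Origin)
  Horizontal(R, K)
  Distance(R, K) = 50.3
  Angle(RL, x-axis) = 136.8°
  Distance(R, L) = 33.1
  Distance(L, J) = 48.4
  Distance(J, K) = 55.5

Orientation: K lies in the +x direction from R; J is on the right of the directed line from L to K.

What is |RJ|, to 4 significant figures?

20.14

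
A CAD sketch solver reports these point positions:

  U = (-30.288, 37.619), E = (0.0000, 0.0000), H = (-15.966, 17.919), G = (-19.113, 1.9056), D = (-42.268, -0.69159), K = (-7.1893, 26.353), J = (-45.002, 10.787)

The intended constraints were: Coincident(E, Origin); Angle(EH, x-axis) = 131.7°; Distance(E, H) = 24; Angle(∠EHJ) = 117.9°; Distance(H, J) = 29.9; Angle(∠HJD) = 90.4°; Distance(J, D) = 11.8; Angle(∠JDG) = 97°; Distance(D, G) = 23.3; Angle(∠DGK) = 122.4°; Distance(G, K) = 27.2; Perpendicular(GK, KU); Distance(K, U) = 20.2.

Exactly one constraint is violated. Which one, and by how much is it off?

Distance(K, U) = 20.2 — off by 5.50.

E = (0.00, 0.00) ✓; EH at 131.7° ✓; |EH| = 24.00 ✓; ∠EHJ = 117.9° ✓; |HJ| = 29.90 ✓; ∠HJD = 90.40° ✓; |JD| = 11.80 ✓; ∠JDG = 97.00° ✓; |DG| = 23.30 ✓; ∠DGK = 122.4° ✓; |GK| = 27.20 ✓; ∠(GK, KU) = 90.00° ✓; |KU| = 25.70 ✗.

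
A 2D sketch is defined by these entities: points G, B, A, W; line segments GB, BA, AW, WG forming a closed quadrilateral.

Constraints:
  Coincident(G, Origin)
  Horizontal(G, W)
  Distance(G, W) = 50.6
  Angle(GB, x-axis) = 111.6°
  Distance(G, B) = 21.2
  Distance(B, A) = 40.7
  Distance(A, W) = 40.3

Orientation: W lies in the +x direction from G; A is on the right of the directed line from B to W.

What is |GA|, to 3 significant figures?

20.1

Checks: GB at 111.6° ✓; |BA| = 40.70 ✓; |AW| = 40.30 ✓.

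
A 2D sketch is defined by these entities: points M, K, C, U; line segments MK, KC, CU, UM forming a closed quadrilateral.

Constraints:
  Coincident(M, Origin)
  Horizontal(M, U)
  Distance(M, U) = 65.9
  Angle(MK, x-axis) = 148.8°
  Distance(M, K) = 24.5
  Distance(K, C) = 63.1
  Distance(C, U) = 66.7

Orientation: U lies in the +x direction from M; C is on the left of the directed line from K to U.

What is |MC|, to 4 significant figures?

60.26

Checks: M = (0.00, 0.00) ✓; |KC| = 63.10 ✓; |CU| = 66.70 ✓.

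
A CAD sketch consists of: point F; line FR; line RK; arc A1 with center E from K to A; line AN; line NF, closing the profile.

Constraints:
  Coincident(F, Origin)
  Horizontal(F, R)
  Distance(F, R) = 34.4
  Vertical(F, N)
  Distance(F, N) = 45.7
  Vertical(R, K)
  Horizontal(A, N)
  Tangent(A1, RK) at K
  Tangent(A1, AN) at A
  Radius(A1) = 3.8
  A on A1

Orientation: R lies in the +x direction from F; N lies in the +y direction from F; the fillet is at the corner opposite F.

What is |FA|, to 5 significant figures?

54.999

F is at the origin; F and R share the same y with |FR| = 34.4 and R on the +x side, so R = (34.400, 0.0000). FN is vertical with |FN| = 45.7 and N on the +y side, so N = (0.0000, 45.700). The virtual corner opposite F is at (34.400, 45.700). A1 meets RK tangentially, so EK is at right angles to RK and since A1 is tangent to AN there, EA ⟂ AN, with radius 3.8, so the center E sits 3.8 in from both sides at E = (30.600, 41.900). That places the tangent points at K = (34.400, 41.900) on RK and A = (30.600, 45.700) on AN. Then |FA| = |A − F| = 54.999.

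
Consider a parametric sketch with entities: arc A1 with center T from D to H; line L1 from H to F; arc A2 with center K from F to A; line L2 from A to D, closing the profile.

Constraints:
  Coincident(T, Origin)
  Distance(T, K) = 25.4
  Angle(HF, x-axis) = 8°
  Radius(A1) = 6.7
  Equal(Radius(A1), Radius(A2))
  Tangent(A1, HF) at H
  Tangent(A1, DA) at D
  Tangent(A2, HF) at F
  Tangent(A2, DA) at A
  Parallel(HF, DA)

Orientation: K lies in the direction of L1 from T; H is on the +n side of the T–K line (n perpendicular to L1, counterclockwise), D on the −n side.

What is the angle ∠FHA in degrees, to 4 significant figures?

27.81°

The slot axis is L1's direction at 8.0°, so u = (cos 8.0°, sin 8.0°) = (0.9903, 0.1392) and n = (−sin 8.0°, cos 8.0°) = (-0.1392, 0.9903). T is at the origin and K lies 25.4 along u from T, so K = 25.4·u = (25.15, 3.535). Tangency of A1 to both parallel lines with radius 6.7 puts H and D at T ± 6.7·n: H = (-0.9325, 6.635), D = (0.9325, -6.635). Equal radii place F and A the same way about K: F = K + 6.7·n = (24.22, 10.17), A = K − 6.7·n = (26.09, -3.100). Then cos ∠FHA = HF·HA / (|HF||HA|), giving 27.81°.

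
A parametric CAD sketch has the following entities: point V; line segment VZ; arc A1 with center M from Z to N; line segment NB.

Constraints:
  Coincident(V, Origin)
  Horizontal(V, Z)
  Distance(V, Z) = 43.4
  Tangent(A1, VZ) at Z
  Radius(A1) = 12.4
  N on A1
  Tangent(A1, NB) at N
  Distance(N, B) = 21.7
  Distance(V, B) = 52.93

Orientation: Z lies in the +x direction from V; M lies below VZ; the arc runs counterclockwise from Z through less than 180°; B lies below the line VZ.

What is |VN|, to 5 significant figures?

35.432

Checks: |MN| = 12.40 ✓; ∠(MN, NB) = 90.00° ✓; |NB| = 21.70 ✓; |VB| = 52.93 ✓.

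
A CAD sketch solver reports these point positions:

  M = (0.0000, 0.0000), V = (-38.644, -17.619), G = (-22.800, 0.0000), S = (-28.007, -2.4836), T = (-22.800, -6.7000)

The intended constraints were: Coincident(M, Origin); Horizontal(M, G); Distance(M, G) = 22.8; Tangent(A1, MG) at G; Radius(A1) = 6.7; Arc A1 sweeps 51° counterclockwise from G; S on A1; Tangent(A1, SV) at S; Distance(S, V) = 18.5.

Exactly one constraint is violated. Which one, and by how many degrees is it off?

Tangent(A1, SV) at S — off by 3.90°.

M = (0.00, 0.00) ✓; M.y = 0.00, G.y = 0.00 ✓; |MG| = 22.80 ✓; ∠(TG, GM) = 90.00° ✓; |TG| = 6.700 ✓; bearing(T→S) − bearing(T→G) = 51.00° ✓; |TS| = 6.700 ✓; ∠(TS, SV) = 86.10° ✗; |SV| = 18.50 ✓.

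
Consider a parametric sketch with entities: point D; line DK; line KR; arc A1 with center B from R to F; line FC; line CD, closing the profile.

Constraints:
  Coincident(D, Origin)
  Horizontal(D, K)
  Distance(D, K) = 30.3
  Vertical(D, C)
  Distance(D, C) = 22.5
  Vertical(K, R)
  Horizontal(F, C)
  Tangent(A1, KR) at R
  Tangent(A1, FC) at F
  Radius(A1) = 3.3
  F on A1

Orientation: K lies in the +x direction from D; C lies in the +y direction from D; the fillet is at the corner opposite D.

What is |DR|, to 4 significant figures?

35.87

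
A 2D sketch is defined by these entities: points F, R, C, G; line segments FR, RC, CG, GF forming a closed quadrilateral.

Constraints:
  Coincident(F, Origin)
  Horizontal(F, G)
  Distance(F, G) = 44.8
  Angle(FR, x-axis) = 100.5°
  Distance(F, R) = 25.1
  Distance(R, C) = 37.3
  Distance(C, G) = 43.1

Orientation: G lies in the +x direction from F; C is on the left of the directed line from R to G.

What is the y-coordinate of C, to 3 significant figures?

40.2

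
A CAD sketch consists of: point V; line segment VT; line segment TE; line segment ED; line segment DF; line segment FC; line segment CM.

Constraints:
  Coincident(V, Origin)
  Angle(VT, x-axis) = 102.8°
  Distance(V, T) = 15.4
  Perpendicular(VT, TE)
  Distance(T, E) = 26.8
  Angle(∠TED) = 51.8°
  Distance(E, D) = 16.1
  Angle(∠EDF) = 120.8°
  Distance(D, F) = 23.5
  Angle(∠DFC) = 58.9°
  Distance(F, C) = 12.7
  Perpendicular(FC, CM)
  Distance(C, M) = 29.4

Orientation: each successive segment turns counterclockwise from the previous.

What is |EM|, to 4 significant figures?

18.14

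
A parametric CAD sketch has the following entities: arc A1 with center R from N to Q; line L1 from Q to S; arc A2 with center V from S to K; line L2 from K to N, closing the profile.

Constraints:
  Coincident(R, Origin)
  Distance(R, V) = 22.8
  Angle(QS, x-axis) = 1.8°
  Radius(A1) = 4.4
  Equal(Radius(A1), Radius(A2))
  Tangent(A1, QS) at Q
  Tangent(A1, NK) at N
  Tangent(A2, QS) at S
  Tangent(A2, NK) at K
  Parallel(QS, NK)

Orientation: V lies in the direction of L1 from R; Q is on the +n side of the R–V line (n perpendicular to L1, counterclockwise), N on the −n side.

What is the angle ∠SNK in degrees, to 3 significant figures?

21.1°

The slot axis is L1's direction at 1.8°, so u = (cos 1.8°, sin 1.8°) = (1.00, 0.0314) and n = (−sin 1.8°, cos 1.8°) = (-0.0314, 1.00). R is at the origin and V lies 22.8 along u from R, so V = 22.8·u = (22.8, 0.716). Tangency of A1 to both parallel lines with radius 4.4 puts Q and N at R ± 4.4·n: Q = (-0.138, 4.40), N = (0.138, -4.40). Equal radii place S and K the same way about V: S = V + 4.4·n = (22.7, 5.11), K = V − 4.4·n = (22.9, -3.68). Then cos ∠SNK = NS·NK / (|NS||NK|), giving 21.1°.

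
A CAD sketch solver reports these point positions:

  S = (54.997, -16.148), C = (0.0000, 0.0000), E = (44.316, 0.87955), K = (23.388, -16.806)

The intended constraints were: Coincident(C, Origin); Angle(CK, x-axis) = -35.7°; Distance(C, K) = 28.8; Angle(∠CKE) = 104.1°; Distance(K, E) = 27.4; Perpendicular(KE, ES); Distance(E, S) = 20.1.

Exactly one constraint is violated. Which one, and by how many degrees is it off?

Perpendicular(KE, ES) — off by 8.10°.

C = (0.00, 0.00) ✓; CK at -35.70° ✓; |CK| = 28.80 ✓; ∠CKE = 104.1° ✓; |KE| = 27.40 ✓; ∠(KE, ES) = 98.10° ✗; |ES| = 20.10 ✓.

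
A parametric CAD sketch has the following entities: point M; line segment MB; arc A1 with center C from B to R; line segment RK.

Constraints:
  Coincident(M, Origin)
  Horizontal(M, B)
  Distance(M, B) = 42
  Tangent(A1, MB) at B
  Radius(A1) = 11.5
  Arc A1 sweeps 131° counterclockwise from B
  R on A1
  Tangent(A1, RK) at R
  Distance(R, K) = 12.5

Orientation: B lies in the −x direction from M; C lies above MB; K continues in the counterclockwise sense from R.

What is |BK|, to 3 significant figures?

28.5

M is at the origin; M and B share the same y with |MB| = 42.0 and B on the −x side, so B = (-42.0, 0.00). A1 meets MB tangentially, so CB is at right angles to MB, so C = B + (0, 11.5) = (-42.0, 11.5). On A1, B sits at bearing -90° from C; a 131° counterclockwise sweep puts R at bearing 41°, so R = C + 11.5·(cos 41°, sin 41°) = (-33.3, 19.0). The tangent condition forces CR to be normal to RK, so RK runs along (−sin 41°, cos 41°); with |RK| = 12.5, K = (-41.5, 28.5). Then |BK| = |K − B| = 28.5.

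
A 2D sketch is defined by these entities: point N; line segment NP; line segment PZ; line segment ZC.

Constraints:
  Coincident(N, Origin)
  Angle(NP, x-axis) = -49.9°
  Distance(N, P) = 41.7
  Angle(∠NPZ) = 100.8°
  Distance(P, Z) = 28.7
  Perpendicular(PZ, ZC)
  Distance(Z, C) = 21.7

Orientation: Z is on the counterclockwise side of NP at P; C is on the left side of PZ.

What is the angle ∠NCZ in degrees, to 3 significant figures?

118°

N is at the origin; NP runs at -49.9° with length 41.7, so P = 41.7·(cos -49.9°, sin -49.9°) = (26.9, -31.9). ∠NPZ = 100.8°, so PZ runs at -49.9° + (180° − 100.8°) = 29.3° from the x-axis; with |PZ| = 28.7, Z = P + 28.7·(cos 29.3°, sin 29.3°) = (51.9, -17.9). PZ ⟂ ZC; with |ZC| = 21.7 on the left of PZ, C = Z + 21.7·(-0.489, 0.872) = (41.3, 1.07). Then cos ∠NCZ = CN·CZ / (|CN||CZ|), giving 118°.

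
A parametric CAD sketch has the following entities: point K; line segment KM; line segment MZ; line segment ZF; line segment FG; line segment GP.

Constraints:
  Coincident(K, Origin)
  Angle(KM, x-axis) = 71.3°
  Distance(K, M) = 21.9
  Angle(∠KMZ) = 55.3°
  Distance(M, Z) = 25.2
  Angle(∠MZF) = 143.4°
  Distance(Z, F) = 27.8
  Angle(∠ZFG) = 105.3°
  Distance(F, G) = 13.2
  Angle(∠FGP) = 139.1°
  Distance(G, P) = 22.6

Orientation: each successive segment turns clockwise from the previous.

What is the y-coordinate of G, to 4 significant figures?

-30.77

K is at the origin; KM runs at 71.3° with length 21.9, so M = (7.021, 20.74). ∠KMZ = 55.3° gives MZ at -53.40° from the x-axis; with |MZ| = 25.2, Z = (22.05, 0.5129). ∠MZF = 143.4° gives ZF at -90.00° from the x-axis; with |ZF| = 27.8, F = (22.05, -27.29). ∠ZFG = 105.3° gives FG at -164.7° from the x-axis; with |FG| = 13.2, G = (9.314, -30.77). So G.y = -30.77.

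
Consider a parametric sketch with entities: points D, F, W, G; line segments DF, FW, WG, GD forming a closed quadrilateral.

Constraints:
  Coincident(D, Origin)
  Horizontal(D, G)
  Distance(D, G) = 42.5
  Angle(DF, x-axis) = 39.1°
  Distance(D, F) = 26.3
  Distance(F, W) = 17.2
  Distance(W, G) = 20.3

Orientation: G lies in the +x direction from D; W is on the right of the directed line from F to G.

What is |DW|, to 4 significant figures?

22.21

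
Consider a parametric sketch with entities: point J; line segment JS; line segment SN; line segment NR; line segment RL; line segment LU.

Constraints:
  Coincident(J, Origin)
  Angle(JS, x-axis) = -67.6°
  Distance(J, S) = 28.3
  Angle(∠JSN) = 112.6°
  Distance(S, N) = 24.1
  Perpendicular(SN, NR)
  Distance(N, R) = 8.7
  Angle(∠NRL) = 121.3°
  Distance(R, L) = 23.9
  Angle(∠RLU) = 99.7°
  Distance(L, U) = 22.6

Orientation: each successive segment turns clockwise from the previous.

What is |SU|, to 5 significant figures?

11.865

J is at the origin; JS runs at -67.6° with length 28.3, so S = (10.784, -26.165). ∠JSN = 112.6° gives SN at -135.00° from the x-axis; with |SN| = 24.1, N = (-6.2570, -43.206). SN ⟂ NR, so NR runs at 135.00°; with |NR| = 8.7, R = (-12.409, -37.054). ∠NRL = 121.3° gives RL at 76.300° from the x-axis; with |RL| = 23.9, L = (-6.7484, -13.834). ∠RLU = 99.7° gives LU at -4.0000° from the x-axis; with |LU| = 22.6, U = (15.797, -15.411). Then |SU| = |U − S| = 11.865.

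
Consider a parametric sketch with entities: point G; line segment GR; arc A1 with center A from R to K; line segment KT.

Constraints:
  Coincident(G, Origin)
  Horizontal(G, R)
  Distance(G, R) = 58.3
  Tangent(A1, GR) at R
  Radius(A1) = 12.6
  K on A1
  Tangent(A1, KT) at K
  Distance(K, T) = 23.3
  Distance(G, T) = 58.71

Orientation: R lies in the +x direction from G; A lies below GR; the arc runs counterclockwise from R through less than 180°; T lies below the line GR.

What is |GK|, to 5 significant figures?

47.486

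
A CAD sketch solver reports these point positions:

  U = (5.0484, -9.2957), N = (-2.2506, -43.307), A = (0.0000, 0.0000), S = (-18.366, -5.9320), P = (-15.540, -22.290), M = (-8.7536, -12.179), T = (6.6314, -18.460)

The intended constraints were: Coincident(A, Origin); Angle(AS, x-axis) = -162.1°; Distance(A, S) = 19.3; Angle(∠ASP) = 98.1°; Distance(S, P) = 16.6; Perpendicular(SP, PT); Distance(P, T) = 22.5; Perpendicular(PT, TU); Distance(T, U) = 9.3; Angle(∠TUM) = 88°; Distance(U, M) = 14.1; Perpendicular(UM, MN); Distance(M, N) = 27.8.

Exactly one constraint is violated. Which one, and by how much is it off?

Distance(M, N) = 27.8 — off by 4.00.

A = (0.00, 0.00) ✓; AS at -162.1° ✓; |AS| = 19.30 ✓; ∠ASP = 98.10° ✓; |SP| = 16.60 ✓; ∠(SP, PT) = 90.00° ✓; |PT| = 22.50 ✓; ∠(PT, TU) = 90.00° ✓; |TU| = 9.300 ✓; ∠TUM = 88.00° ✓; |UM| = 14.10 ✓; ∠(UM, MN) = 90.00° ✓; |MN| = 31.80 ✗.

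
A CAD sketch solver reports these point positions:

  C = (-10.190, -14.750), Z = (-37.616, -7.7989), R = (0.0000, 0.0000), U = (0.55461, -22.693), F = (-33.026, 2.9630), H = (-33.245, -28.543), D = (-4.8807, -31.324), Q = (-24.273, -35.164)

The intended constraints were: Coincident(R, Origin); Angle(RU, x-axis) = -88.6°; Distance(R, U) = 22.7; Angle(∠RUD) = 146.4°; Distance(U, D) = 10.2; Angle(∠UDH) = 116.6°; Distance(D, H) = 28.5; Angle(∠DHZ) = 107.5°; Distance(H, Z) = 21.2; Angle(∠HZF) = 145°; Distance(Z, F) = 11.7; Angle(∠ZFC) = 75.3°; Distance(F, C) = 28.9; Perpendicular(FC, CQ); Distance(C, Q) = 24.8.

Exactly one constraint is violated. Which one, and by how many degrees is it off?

Perpendicular(FC, CQ) — off by 3.20°.

R = (0.00, 0.00) ✓; RU at -88.60° ✓; |RU| = 22.70 ✓; ∠RUD = 146.4° ✓; |UD| = 10.20 ✓; ∠UDH = 116.6° ✓; |DH| = 28.50 ✓; ∠DHZ = 107.5° ✓; |HZ| = 21.20 ✓; ∠HZF = 145.0° ✓; |ZF| = 11.70 ✓; ∠ZFC = 75.30° ✓; |FC| = 28.90 ✓; ∠(FC, CQ) = 86.80° ✗; |CQ| = 24.80 ✓.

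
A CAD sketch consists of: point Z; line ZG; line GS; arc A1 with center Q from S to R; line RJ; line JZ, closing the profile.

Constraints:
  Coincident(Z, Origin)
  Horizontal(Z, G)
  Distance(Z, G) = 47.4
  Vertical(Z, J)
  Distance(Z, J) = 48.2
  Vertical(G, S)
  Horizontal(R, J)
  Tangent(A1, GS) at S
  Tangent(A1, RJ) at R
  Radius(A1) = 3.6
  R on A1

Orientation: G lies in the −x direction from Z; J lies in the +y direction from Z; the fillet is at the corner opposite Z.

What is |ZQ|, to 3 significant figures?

62.5

Z is at the origin; ZG is horizontal with |ZG| = 47.4 and G on the −x side, so G = (-47.4, 0.00). Z and J share the same x with |ZJ| = 48.2 and J on the +y side, so J = (0.00, 48.2). The virtual corner opposite Z is at (-47.4, 48.2). Since A1 is tangent to GS there, QS ⟂ GS and the tangent condition forces QR to be normal to RJ, with radius 3.6, so the center Q sits 3.6 in from both sides at Q = (-43.8, 44.6). Then |ZQ| = |Q − Z| = 62.5.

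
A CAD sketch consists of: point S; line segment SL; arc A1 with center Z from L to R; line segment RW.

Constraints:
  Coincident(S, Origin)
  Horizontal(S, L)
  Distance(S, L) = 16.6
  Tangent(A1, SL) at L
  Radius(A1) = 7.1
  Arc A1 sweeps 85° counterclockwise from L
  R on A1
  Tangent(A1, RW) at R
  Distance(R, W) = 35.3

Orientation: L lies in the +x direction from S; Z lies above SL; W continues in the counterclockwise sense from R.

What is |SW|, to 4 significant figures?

49.50

S is at the origin; SL is horizontal with |SL| = 16.6 and L on the +x side, so L = (16.60, 0.000). The tangent condition forces ZL to be normal to SL, so Z = L + (0, 7.1) = (16.60, 7.100). On A1, L sits at bearing -90° from Z; an 85° counterclockwise sweep puts R at bearing -5°, so R = Z + 7.1·(cos -5°, sin -5°) = (23.67, 6.481). Tangency of A1 to RW means the radius ZR is perpendicular to RW, so RW runs along (−sin -5°, cos -5°); with |RW| = 35.3, W = (26.75, 41.65). Then |SW| = |W − S| = 49.50.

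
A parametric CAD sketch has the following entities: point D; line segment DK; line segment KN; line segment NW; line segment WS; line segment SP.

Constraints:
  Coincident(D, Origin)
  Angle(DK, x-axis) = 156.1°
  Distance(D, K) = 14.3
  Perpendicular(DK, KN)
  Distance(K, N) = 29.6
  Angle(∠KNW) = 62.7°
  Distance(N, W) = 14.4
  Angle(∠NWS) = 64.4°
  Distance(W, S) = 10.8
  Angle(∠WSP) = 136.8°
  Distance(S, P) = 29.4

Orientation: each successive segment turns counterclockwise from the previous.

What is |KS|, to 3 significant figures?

17.0

∠KNW = 62.7° gives NW at 3.40° from the x-axis; with |NW| = 14.4, W = (-10.7, -20.4). ∠NWS = 64.4° gives WS at 119° from the x-axis; with |WS| = 10.8, S = (-15.9, -11.0). Then |KS| = |S − K| = 17.0.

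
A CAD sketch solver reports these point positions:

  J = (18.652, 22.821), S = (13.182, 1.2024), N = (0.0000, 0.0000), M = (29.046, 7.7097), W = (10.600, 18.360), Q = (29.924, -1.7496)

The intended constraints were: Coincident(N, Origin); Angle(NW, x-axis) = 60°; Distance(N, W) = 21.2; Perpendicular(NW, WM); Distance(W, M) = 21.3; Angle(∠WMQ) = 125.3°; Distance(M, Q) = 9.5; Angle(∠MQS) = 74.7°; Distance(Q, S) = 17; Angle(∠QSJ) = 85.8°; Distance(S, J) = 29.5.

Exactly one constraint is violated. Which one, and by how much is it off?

Distance(S, J) = 29.5 — off by 7.20.

N = (0.00, 0.00) ✓; NW at 60.00° ✓; |NW| = 21.20 ✓; ∠(NW, WM) = 90.00° ✓; |WM| = 21.30 ✓; ∠WMQ = 125.3° ✓; |MQ| = 9.500 ✓; ∠MQS = 74.70° ✓; |QS| = 17.00 ✓; ∠QSJ = 85.80° ✓; |SJ| = 22.30 ✗.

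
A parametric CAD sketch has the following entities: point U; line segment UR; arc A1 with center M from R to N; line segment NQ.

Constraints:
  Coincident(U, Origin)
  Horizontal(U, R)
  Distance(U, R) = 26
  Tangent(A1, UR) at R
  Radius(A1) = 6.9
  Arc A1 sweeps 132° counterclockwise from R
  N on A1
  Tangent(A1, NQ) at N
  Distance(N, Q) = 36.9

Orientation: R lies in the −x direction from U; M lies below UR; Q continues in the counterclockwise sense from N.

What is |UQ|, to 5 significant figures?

39.467

On A1, R sits at bearing 90° from M; a 132° counterclockwise sweep puts N at bearing 222°, so N = M + 6.9·(cos 222°, sin 222°) = (-31.128, -11.517). The tangent condition forces MN to be normal to NQ, so NQ runs along (−sin 222°, cos 222°); with |NQ| = 36.9, Q = (-6.4368, -38.939). Then |UQ| = |Q − U| = 39.467.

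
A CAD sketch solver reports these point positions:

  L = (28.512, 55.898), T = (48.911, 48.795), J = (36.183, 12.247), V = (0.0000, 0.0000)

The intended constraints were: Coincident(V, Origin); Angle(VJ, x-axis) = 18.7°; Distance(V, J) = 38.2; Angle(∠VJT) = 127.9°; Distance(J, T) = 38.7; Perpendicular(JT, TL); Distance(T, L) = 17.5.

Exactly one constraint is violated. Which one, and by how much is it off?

Distance(T, L) = 17.5 — off by 4.10.

V = (0.00, 0.00) ✓; VJ at 18.70° ✓; |VJ| = 38.20 ✓; ∠VJT = 127.9° ✓; |JT| = 38.70 ✓; ∠(JT, TL) = 90.00° ✓; |TL| = 21.60 ✗.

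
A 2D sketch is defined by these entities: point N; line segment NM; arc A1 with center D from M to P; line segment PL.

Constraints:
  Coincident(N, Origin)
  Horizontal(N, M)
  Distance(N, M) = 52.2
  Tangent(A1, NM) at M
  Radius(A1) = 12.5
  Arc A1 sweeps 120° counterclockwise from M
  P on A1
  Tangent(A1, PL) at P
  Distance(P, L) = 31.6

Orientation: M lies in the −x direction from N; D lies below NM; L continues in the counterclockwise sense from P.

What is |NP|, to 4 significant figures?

65.76

N is at the origin; N and M share the same y with |NM| = 52.2 and M on the −x side, so M = (-52.20, 0.000). Since A1 is tangent to NM there, DM ⟂ NM, so D = M + (0, -12.5) = (-52.20, -12.50). On A1, M sits at bearing 90° from D; a 120° counterclockwise sweep puts P at bearing 210°, so P = D + 12.5·(cos 210°, sin 210°) = (-63.03, -18.75). Then |NP| = |P − N| = 65.76.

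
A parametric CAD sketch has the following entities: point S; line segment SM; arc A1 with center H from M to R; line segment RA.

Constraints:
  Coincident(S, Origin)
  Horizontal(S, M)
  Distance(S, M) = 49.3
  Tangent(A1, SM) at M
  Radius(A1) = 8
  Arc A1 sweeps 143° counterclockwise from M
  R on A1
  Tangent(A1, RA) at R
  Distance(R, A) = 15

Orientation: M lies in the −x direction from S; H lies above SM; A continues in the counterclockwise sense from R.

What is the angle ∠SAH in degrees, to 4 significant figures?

42.55°

S is at the origin; SM is horizontal with |SM| = 49.3 and M on the −x side, so M = (-49.30, 0.000). The tangent condition forces HM to be normal to SM, so H = M + (0, 8) = (-49.30, 8.000). On A1, M sits at bearing -90° from H; a 143° counterclockwise sweep puts R at bearing 53°, so R = H + 8.0·(cos 53°, sin 53°) = (-44.49, 14.39). A1 meets RA tangentially, so HR is at right angles to RA, so RA runs along (−sin 53°, cos 53°); with |RA| = 15.0, A = (-56.47, 23.42). Then cos ∠SAH = AS·AH / (|AS||AH|), giving 42.55°.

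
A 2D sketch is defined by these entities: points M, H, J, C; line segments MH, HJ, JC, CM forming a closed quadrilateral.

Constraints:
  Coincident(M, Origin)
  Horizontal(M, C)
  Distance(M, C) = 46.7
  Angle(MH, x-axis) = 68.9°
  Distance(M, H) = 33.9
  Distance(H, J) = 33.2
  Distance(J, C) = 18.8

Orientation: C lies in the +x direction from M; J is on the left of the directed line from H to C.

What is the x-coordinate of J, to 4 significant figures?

42.64

M is at the origin; MC is horizontal with |MC| = 46.7 and C in +x, so C = (46.7, 0). MH runs at 68.9° with |MH| = 33.9, so H = (12.20, 31.63). J is determined by |HJ| = 33.2 and |JC| = 18.8 together: it lies at the intersection of circle(H, 33.2) and circle(C, 18.8). With |HC| = 46.80, the foot of the radical line on HC is 31.40 from H and the perpendicular offset is √(33.2² − 31.40²) = 10.78. Taking the left-of-HC solution: J = (42.64, 18.36).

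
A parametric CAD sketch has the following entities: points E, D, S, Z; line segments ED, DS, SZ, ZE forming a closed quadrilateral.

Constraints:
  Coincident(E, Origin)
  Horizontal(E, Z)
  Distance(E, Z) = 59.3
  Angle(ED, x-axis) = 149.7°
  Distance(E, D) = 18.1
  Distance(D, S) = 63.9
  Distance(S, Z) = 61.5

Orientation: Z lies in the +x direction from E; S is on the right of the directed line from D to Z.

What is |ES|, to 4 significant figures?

48.71

Checks: |DS| = 63.90 ✓; |SZ| = 61.50 ✓.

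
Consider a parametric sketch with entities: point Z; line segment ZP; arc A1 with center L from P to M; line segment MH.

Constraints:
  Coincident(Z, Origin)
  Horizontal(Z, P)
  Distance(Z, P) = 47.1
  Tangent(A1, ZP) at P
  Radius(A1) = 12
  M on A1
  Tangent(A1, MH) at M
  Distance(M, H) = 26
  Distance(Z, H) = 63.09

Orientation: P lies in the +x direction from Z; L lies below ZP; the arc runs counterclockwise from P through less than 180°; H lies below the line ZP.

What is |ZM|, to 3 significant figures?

40.4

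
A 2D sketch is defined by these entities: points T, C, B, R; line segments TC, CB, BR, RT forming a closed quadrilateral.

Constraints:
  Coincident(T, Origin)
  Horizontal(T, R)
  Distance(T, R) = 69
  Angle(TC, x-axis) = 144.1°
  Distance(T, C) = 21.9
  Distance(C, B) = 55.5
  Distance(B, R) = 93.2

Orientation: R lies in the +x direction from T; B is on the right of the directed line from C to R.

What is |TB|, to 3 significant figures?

44.8

Checks: |CB| = 55.50 ✓; |BR| = 93.20 ✓.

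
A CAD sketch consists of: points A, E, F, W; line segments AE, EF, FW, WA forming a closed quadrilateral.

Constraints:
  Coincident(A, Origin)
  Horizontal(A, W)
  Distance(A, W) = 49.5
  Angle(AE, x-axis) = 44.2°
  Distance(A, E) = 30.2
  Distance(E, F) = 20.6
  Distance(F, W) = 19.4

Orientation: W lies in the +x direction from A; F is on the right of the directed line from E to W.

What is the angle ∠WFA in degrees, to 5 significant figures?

168.69°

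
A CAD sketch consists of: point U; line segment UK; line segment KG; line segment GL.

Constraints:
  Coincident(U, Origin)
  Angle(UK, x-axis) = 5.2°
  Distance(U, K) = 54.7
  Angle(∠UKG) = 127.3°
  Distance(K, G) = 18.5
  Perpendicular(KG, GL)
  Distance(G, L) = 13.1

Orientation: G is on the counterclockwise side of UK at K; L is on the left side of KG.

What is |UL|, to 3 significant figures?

59.9

U is at the origin; UK runs at 5.2° with length 54.7, so K = 54.7·(cos 5.2°, sin 5.2°) = (54.5, 4.96). ∠UKG = 127.3°, so KG runs at 5.2° + (180° − 127.3°) = 57.9° from the x-axis; with |KG| = 18.5, G = K + 18.5·(cos 57.9°, sin 57.9°) = (64.3, 20.6). The perpendicularity gives GL at right angles to KG; with |GL| = 13.1 on the left of KG, L = G + 13.1·(-0.847, 0.531) = (53.2, 27.6). Then |UL| = |L − U| = 59.9.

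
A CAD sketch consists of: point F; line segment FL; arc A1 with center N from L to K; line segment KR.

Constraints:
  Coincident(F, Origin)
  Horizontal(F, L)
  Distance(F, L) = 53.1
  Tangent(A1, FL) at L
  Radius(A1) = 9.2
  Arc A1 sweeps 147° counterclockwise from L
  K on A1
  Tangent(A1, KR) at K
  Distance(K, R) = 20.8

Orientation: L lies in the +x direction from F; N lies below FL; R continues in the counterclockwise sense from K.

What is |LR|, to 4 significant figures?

30.86

On A1, L sits at bearing 90° from N; a 147° counterclockwise sweep puts K at bearing 237°, so K = N + 9.2·(cos 237°, sin 237°) = (48.09, -16.92). The tangent condition forces NK to be normal to KR, so KR runs along (−sin 237°, cos 237°); with |KR| = 20.8, R = (65.53, -28.24). Then |LR| = |R − L| = 30.86.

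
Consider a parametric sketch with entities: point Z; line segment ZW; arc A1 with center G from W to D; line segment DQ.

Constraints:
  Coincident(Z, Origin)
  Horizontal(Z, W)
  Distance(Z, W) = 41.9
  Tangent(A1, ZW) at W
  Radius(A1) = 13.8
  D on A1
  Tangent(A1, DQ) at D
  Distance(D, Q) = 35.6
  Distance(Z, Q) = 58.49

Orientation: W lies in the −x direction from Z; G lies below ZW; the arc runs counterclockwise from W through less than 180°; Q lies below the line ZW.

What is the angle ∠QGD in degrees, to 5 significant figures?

68.812°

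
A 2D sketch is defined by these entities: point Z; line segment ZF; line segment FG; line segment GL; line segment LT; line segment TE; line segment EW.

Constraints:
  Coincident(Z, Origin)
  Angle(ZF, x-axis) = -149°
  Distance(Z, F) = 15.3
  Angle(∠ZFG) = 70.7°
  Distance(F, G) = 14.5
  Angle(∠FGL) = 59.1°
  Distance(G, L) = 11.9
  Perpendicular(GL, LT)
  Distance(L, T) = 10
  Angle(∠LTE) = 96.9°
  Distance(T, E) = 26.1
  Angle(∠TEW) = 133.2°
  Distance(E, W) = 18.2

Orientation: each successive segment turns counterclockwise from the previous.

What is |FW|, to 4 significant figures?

37.08

Z is at the origin; ZF runs at -149.0° with length 15.3, so F = (-13.11, -7.880). ∠ZFG = 70.7° gives FG at -39.70° from the x-axis; with |FG| = 14.5, G = (-1.958, -17.14). ∠FGL = 59.1° gives GL at 81.20° from the x-axis; with |GL| = 11.9, L = (-0.1378, -5.382). The perpendicularity gives LT at right angles to GL, so LT runs at 171.2°; with |LT| = 10.0, T = (-10.02, -3.852). ∠LTE = 96.9° gives TE at -105.7° from the x-axis; with |TE| = 26.1, E = (-17.08, -28.98). ∠TEW = 133.2° gives EW at -58.90° from the x-axis; with |EW| = 18.2, W = (-7.682, -44.56). Then |FW| = |W − F| = 37.08.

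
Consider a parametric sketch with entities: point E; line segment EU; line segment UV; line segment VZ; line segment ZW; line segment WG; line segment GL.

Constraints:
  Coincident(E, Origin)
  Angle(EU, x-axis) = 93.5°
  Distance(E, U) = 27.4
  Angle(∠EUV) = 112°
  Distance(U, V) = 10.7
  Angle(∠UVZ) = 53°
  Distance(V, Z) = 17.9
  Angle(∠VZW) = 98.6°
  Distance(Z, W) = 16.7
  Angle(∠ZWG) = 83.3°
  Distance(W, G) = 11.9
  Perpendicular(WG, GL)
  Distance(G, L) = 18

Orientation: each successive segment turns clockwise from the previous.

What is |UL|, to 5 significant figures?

9.7399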